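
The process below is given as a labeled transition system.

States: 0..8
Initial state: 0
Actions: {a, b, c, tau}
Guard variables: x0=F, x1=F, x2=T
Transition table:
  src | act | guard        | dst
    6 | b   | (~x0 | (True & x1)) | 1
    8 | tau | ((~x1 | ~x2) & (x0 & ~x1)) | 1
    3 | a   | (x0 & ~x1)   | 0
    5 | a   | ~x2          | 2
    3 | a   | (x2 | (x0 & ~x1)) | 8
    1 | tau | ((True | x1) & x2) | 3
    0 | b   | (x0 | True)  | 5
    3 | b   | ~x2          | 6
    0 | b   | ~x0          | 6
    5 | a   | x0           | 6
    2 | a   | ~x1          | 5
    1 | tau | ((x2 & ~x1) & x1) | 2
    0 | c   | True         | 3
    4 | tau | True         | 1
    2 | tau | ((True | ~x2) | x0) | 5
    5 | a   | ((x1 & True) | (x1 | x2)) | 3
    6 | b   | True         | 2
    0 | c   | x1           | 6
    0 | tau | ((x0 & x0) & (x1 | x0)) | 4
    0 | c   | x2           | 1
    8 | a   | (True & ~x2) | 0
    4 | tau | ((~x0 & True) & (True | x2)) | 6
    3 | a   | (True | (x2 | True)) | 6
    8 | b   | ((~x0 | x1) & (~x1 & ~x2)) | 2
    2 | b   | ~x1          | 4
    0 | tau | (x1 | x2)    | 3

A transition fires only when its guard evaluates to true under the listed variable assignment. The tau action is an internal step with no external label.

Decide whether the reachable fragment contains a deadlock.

R = {0,1,2,3,4,5,6,8}
  0: b→5  b→6  c→1  c→3  tau→3  [5 out]
  1: tau→3  [1 out]
  2: a→5  b→4  tau→5  [3 out]
  3: a→6  a→8  [2 out]
  4: tau→1  tau→6  [2 out]
  5: a→3  [1 out]
  6: b→1  b→2  [2 out]
  8: ∅  [no exit]
trace reaching 8: c·a

Answer: DEADLOCK at state 8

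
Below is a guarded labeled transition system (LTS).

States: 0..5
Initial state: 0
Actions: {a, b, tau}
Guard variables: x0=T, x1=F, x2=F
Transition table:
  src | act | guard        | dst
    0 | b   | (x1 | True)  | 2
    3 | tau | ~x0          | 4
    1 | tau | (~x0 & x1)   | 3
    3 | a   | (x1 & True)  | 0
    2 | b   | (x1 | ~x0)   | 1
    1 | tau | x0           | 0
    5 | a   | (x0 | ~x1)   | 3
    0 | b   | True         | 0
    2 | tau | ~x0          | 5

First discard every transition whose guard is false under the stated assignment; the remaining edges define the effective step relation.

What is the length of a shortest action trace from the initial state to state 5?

BFS to 5:
  L0 = {0}
  L1 = {2}
5 never appears.

Answer: UNREACHABLE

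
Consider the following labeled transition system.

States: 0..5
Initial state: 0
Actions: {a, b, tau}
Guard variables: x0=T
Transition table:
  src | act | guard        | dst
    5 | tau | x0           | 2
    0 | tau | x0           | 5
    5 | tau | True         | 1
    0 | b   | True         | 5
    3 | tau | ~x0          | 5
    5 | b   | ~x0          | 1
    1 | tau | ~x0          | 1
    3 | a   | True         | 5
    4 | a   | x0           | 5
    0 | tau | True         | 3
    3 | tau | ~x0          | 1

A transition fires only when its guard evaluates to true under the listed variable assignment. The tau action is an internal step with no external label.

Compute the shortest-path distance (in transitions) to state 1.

Layered search for 1:
  depth 0: {0}
  depth 1: {3,5}
  depth 2: {1,2}
first hit 1 at d=2 via b·tau

Answer: 2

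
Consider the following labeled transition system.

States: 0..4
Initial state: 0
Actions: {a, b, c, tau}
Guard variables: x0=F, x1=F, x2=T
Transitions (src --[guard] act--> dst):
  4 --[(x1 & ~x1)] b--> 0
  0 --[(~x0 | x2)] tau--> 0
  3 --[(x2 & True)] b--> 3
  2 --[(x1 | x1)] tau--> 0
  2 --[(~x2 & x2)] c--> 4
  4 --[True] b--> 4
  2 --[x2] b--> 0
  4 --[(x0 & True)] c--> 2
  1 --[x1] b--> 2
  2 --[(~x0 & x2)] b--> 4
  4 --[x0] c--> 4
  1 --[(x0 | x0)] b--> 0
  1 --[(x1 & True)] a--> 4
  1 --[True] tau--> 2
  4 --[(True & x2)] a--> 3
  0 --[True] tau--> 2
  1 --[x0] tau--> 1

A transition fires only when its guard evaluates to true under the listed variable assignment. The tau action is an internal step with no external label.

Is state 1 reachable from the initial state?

Answer: UNREACHABLE

Working:
Guard filter leaves 8 enabled edge(s).
Layer 0: {0}
Layer 1: {2}  now seen {0,2}
Layer 2: {4}  now seen {0,2,4}
Layer 3: {3}  now seen {0,2,3,4}
R = {0,2,3,4}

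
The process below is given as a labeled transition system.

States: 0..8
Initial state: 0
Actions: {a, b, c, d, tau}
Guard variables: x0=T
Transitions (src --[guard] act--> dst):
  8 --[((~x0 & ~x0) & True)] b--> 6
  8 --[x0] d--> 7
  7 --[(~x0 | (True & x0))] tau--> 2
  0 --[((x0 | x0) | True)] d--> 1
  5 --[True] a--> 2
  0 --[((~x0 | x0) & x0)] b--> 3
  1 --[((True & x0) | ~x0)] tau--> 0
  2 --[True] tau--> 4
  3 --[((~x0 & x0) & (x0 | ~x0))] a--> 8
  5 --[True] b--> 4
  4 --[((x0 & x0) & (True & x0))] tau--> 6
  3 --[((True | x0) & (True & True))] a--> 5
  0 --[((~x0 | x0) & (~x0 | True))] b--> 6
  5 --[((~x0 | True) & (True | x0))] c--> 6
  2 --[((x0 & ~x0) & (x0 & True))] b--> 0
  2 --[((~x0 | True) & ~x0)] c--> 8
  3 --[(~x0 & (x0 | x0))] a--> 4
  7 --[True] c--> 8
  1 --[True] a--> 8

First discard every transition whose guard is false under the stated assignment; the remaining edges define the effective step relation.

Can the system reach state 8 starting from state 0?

After dropping false guards: 14 live edges.
L0 = {0}
L1 = {1,3,6}  cumulative {0,1,3,6}
L2 = {5,8}  cumulative {0,1,3,5,6,8}
L3 = {2,4,7}  cumulative {0,1,2,3,4,5,6,7,8}
Reachable = {0,1,2,3,4,5,6,7,8}
Path to 8: d·a

Answer: REACHABLE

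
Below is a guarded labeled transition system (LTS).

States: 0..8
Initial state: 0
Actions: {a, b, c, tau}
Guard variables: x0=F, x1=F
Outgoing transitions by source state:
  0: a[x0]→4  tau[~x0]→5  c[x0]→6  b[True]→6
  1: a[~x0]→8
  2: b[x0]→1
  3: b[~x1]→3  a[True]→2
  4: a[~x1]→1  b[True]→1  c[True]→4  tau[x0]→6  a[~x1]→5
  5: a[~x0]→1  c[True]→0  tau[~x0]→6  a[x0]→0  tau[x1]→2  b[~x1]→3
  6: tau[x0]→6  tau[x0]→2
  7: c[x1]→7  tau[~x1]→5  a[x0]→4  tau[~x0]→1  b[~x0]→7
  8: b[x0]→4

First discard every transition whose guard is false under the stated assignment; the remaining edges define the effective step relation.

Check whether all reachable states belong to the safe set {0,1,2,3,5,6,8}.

Safe = {0,1,2,3,5,6,8}
Reach set: {0,1,2,3,5,6,8}
  0: safe
  1: safe
  2: safe
  3: safe
  5: safe
  6: safe
  8: safe

Answer: INVARIANT HOLDS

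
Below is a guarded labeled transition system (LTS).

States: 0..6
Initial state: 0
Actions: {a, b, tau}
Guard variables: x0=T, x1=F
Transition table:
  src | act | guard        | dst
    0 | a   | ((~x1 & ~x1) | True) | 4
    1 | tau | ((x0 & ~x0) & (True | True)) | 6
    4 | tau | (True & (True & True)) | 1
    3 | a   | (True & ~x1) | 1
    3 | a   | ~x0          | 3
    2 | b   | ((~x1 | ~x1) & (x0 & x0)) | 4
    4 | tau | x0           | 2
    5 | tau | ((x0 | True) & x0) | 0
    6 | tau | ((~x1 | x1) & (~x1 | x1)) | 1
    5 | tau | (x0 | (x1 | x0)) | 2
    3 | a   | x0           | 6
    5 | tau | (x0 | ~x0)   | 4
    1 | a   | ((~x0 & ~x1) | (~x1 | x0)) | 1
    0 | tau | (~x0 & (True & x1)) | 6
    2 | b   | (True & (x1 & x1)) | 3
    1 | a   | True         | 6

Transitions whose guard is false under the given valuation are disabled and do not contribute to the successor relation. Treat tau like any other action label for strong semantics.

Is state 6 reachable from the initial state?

12 transition(s) survive guard evaluation.
L0 = {0}
L1 = {4}  total {0,4}
L2 = {1,2}  total {0,1,2,4}
L3 = {6}  total {0,1,2,4,6}
Reach set: {0,1,2,4,6}
witness 6: a·tau·a

Answer: REACHABLE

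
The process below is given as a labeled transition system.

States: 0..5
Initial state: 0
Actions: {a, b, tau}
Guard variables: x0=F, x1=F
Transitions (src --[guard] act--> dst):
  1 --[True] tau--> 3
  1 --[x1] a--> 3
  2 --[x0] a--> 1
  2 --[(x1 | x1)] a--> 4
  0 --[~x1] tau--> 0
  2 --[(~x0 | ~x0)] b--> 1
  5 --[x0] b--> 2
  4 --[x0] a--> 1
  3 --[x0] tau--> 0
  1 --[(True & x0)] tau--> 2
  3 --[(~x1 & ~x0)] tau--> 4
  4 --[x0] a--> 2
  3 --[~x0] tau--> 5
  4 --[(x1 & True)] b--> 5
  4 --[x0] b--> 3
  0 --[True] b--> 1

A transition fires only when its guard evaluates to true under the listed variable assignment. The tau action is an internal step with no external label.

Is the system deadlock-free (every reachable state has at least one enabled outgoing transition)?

Answer: DEADLOCK at state 4

Working:
Reachable = {0,1,3,4,5}
  0: b→1  tau→0  [2 exit(s)]
  1: tau→3  [1 exit(s)]
  3: tau→4  tau→5  [2 exit(s)]
  4: ∅  [deadlock]
  5: ∅  [deadlock]
Path to 4: b·tau·tau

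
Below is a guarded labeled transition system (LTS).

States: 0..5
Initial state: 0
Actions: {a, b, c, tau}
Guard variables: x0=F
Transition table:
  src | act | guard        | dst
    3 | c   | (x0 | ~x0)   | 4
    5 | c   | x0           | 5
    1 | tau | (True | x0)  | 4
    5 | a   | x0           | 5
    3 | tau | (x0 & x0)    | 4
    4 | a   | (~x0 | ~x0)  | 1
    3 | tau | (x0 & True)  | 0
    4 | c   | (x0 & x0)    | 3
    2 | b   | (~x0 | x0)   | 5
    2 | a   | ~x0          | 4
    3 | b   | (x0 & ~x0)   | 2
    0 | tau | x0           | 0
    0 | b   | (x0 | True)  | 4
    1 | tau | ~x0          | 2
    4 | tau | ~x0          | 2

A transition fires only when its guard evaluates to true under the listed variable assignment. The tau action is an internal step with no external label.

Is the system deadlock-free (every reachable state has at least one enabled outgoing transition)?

Reachable = {0,1,2,4,5}
  0: b→4  [1 exit(s)]
  1: tau→2  tau→4  [2 exit(s)]
  2: a→4  b→5  [2 exit(s)]
  4: a→1  tau→2  [2 exit(s)]
  5: ∅  [no exit]
Path to 5: b·tau·b

Answer: DEADLOCK at state 5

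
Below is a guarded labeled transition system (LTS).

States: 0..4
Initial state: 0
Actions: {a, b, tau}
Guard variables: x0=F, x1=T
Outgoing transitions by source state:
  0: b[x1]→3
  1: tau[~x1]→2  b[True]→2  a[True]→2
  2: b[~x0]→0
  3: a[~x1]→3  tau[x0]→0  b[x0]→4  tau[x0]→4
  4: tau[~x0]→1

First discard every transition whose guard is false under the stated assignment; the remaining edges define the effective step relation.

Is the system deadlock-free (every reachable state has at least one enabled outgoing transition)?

Reachable = {0,3}
  0: b→3  [deg 1]
  3: ∅  [deadlock]
Path to 3: b

Answer: DEADLOCK at state 3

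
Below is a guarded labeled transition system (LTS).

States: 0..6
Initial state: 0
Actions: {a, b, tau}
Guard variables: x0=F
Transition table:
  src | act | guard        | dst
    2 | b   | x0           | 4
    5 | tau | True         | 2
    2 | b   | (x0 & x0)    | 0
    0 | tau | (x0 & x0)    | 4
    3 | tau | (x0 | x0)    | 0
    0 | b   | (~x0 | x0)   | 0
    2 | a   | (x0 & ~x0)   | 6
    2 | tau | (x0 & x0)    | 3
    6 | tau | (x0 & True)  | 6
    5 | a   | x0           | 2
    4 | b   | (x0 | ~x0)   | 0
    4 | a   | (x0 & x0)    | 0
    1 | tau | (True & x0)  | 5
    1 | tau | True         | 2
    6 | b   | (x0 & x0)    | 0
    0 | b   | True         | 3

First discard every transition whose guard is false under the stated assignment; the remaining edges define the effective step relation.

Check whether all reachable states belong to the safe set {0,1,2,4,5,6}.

Answer: INVARIANT VIOLATED at state 3

Working:
Inv-set: {0,1,2,4,5,6}
Reach set: {0,3}
  0: safe
  3: ✗ unsafe
counterexample path to 3: b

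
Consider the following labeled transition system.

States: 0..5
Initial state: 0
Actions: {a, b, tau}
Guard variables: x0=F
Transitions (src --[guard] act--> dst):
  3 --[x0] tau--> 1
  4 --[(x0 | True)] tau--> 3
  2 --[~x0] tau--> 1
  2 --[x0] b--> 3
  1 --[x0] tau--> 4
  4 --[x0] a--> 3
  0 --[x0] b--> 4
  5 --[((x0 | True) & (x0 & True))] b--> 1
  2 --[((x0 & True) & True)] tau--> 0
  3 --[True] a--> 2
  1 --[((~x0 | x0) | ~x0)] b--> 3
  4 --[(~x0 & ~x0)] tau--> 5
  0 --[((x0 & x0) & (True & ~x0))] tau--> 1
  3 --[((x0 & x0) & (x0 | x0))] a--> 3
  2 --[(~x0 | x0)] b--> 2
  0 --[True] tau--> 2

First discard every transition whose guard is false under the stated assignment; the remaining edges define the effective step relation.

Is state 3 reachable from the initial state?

After dropping false guards: 7 live edges.
L0 = {0}
L1 = {2}  now seen {0,2}
L2 = {1}  now seen {0,1,2}
L3 = {3}  now seen {0,1,2,3}
Reach set: {0,1,2,3}
trace reaching 3: tau·tau·b

Answer: REACHABLE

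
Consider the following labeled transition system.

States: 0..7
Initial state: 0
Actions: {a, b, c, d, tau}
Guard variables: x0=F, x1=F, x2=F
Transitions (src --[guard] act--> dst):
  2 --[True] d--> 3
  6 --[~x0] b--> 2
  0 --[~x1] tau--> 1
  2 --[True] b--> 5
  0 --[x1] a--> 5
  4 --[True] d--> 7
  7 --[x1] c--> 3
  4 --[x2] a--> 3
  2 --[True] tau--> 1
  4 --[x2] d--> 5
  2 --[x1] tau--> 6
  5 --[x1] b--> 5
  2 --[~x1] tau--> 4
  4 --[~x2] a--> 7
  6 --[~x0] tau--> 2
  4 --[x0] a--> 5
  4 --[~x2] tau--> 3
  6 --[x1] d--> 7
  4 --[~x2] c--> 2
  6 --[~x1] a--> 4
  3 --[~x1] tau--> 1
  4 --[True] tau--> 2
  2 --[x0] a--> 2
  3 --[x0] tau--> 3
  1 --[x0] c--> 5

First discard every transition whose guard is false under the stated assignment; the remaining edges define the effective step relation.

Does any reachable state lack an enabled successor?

Reachable = {0,1}
  0: tau→1  [1 out]
  1: ∅  [deadlock]
Path to 1: tau

Answer: DEADLOCK at state 1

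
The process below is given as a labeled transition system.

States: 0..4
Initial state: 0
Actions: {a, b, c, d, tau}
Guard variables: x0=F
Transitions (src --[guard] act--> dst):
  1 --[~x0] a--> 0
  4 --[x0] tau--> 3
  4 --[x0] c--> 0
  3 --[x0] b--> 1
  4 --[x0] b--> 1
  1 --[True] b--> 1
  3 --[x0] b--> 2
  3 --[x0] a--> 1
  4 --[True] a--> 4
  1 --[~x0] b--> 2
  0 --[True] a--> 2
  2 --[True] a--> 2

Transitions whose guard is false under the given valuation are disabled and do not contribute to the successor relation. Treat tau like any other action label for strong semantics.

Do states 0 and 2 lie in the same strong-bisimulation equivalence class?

Answer: BISIMILAR

Analysis:
Refine partition for ~:
  π0 = {{0,1,2,3,4}}
  π1 = {{0,2,4},{1},{3}}
stable after 2 split(s): 3 block(s)
[0]={0,2,4}  [2]={0,2,4}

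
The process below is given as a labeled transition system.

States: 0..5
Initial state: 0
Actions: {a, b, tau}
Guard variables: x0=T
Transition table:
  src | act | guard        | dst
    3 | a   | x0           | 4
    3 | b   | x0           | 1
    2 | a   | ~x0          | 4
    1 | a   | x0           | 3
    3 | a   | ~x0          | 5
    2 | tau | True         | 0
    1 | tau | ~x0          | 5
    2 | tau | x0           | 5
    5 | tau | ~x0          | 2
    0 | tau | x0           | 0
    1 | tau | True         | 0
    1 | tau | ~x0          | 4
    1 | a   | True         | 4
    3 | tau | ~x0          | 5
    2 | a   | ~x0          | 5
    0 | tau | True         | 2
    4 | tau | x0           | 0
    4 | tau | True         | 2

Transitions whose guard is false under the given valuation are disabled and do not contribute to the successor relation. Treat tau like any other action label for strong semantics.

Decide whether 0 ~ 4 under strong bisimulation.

Answer: BISIMILAR

Working:
Compute ~ classes (split until stable):
  π0 = {{0,1,2,3,4,5}}
  π1 = {{0,2,4},{1},{3},{5}}
  π2 = {{0,4},{1},{2},{3},{5}}
5 equivalence class(es) (converged in 3)
0∈{0,4}, 4∈{0,4}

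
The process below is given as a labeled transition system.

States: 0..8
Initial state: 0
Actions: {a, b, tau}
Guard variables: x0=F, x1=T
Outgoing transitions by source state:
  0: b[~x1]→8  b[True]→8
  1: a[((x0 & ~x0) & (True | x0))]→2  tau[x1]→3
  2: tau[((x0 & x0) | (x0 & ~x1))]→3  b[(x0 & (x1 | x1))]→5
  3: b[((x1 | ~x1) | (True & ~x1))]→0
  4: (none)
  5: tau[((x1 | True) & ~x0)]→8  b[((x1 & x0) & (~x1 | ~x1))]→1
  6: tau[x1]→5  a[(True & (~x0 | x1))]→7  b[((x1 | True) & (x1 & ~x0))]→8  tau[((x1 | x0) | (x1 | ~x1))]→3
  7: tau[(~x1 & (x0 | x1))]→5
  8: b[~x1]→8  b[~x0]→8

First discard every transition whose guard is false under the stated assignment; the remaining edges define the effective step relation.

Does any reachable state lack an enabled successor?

Answer: DEADLOCK-FREE

Analysis:
Reachable = {0,8}
  0: b→8  [1 exit(s)]
  8: b→8  [1 exit(s)]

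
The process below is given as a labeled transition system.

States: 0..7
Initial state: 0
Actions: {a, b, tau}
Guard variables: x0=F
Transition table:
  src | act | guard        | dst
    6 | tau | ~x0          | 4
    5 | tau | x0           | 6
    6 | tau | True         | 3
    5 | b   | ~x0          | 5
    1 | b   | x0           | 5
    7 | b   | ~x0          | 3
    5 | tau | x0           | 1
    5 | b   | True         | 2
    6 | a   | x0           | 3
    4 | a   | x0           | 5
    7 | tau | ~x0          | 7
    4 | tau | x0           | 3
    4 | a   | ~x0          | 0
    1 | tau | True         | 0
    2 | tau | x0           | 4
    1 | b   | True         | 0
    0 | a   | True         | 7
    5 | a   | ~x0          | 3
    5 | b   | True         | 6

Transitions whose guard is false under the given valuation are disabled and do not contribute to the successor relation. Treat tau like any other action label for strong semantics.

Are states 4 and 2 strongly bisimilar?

Answer: NOT BISIMILAR

Analysis:
Compute ~ classes (split until stable):
  P[0] = {{0,1,2,3,4,5,6,7}}
  P[1] = {{0,4},{1,7},{2,3},{5},{6}}
  P[2] = {{0},{1},{2,3},{4},{5},{6},{7}}
stable after 3 split(s): 7 block(s)
class of 4: {4}; class of 2: {2,3}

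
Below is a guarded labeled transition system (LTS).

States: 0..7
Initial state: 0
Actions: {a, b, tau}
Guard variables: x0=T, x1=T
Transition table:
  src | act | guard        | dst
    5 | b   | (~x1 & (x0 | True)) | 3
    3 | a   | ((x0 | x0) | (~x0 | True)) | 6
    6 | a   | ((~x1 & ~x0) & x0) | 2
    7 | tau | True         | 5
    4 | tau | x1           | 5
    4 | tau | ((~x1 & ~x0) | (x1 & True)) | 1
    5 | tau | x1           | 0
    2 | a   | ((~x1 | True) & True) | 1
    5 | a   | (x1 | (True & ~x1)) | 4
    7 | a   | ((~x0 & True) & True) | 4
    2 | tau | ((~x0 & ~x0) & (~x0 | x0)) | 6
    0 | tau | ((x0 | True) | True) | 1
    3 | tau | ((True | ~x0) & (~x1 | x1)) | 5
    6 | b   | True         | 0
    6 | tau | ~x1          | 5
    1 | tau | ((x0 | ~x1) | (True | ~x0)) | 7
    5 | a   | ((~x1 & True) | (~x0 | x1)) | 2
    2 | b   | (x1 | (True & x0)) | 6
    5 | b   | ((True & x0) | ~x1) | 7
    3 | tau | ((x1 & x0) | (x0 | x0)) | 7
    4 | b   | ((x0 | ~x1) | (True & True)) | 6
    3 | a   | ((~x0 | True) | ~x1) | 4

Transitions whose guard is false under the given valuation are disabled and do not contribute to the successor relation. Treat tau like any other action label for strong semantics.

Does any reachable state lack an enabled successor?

Answer: DEADLOCK-FREE

Trace:
R = {0,1,2,4,5,6,7}
  0: tau→1  [1 exit(s)]
  1: tau→7  [1 exit(s)]
  2: a→1  b→6  [2 exit(s)]
  4: b→6  tau→1  tau→5  [3 exit(s)]
  5: a→2  a→4  b→7  tau→0  [4 exit(s)]
  6: b→0  [1 exit(s)]
  7: tau→5  [1 exit(s)]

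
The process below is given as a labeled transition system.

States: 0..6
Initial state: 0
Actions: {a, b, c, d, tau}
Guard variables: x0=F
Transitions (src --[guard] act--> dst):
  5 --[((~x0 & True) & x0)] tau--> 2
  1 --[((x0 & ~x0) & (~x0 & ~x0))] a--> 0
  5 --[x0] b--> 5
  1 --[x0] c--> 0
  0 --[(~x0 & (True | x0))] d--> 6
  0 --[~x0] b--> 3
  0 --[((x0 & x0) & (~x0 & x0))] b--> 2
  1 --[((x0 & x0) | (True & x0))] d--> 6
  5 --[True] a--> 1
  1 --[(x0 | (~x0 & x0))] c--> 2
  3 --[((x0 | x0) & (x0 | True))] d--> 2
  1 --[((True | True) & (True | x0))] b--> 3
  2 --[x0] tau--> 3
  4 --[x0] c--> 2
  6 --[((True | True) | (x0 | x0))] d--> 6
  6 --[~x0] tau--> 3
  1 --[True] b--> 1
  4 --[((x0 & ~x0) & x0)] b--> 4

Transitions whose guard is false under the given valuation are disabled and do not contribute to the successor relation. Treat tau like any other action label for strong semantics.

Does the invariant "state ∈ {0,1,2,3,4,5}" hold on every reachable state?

Answer: INVARIANT VIOLATED at state 6

Trace:
Inv-set: {0,1,2,3,4,5}
Reachable = {0,3,6}
  0: ✓
  3: ✓
  6: outside
counterexample path to 6: d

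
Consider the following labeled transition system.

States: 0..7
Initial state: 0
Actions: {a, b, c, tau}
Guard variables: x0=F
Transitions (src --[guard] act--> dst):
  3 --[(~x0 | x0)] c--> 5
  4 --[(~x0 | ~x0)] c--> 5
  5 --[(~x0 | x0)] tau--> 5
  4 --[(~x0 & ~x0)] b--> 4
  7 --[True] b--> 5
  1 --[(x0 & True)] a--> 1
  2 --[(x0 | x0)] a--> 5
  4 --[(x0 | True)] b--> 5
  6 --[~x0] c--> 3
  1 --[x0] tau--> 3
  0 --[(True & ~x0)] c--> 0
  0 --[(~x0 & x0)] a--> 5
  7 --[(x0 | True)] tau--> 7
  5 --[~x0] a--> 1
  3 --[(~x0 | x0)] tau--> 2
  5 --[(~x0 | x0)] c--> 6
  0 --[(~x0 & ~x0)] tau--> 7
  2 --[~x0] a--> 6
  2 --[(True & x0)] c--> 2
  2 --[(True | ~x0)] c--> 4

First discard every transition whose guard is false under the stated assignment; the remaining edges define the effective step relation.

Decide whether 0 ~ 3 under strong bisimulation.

Answer: NOT BISIMILAR

Trace:
Compute ~ classes (split until stable):
  P[0] = {{0,1,2,3,4,5,6,7}}
  P[1] = {{0,3},{1},{2},{4},{5},{6},{7}}
  P[2] = {{0},{1},{2},{3},{4},{5},{6},{7}}
stable after 3 split(s): 8 block(s)
0∈{0}, 3∈{3}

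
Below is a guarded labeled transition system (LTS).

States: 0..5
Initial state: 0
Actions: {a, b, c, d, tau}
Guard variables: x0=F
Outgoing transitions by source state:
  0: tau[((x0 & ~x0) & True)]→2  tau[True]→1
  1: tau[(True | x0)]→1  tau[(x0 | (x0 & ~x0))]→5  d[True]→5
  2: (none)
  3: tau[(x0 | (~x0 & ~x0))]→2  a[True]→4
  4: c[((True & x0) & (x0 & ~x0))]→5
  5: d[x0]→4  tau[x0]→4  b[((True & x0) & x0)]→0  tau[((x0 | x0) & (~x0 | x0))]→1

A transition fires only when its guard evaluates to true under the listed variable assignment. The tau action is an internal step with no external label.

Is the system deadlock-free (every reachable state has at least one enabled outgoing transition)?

Answer: DEADLOCK at state 5

Trace:
Reachable = {0,1,5}
  0: tau→1  [1 out]
  1: d→5  tau→1  [2 out]
  5: ∅  [no exit]
witness 5: tau·d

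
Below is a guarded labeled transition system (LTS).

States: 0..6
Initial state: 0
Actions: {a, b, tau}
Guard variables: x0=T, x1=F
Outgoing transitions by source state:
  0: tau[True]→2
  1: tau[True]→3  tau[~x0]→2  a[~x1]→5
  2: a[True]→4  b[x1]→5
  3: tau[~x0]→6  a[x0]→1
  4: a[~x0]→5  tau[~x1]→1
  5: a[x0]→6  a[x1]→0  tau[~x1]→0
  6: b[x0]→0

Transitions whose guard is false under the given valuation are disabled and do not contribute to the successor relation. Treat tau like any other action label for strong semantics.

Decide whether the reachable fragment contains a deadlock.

Reachable = {0,1,2,3,4,5,6}
  0: tau→2  [1 out]
  1: a→5  tau→3  [2 out]
  2: a→4  [1 out]
  3: a→1  [1 out]
  4: tau→1  [1 out]
  5: a→6  tau→0  [2 out]
  6: b→0  [1 out]

Answer: DEADLOCK-FREE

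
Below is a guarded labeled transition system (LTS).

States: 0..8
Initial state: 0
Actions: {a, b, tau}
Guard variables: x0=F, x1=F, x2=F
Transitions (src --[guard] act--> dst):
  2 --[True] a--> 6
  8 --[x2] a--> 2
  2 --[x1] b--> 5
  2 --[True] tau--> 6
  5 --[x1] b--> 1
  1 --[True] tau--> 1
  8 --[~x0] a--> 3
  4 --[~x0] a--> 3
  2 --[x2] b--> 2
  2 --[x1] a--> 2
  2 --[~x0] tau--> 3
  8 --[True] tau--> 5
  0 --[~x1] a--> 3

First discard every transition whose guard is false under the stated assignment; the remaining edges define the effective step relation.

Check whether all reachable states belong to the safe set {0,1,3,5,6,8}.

Answer: INVARIANT HOLDS

Working:
Inv-set: {0,1,3,5,6,8}
Reachable = {0,3}
  0: ok
  3: ok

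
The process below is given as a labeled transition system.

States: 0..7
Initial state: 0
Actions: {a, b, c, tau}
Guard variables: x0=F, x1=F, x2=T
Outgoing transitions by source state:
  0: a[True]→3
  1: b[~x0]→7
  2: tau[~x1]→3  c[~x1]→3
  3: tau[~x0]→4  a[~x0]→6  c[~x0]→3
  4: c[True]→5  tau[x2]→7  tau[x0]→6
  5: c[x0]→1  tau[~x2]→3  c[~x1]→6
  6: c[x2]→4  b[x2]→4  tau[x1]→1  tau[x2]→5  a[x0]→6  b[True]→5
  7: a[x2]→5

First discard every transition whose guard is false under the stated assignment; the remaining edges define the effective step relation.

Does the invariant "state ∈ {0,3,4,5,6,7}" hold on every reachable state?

Allowed set {0,3,4,5,6,7}
Reach set: {0,3,4,5,6,7}
  0: ok
  3: ok
  4: ok
  5: ok
  6: ok
  7: ok

Answer: INVARIANT HOLDS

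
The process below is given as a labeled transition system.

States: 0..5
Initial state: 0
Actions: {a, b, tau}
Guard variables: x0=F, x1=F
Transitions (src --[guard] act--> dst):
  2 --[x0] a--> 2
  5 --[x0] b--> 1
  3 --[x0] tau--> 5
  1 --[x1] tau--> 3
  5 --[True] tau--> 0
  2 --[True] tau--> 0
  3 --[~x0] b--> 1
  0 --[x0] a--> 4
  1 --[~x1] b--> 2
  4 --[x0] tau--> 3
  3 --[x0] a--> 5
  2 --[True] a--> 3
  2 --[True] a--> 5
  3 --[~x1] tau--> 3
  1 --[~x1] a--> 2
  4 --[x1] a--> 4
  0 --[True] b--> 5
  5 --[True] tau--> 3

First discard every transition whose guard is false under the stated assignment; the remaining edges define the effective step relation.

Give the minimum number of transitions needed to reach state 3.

Breadth-first toward 3:
  L0 = {0}
  L1 = {5}
  L2 = {3}
depth(3)=2, e.g. b·tau

Answer: 2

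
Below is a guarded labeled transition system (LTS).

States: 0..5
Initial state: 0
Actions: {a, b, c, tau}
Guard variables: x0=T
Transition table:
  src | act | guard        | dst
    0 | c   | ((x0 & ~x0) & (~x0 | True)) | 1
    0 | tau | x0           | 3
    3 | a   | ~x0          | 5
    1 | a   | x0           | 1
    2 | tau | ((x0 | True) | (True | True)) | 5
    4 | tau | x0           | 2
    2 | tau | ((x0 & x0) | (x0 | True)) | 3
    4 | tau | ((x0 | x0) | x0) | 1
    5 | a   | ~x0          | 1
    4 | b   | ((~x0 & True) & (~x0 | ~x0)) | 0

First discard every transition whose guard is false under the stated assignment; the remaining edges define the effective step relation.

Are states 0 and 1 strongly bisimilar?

Refine partition for ~:
  π0 = {{0,1,2,3,4,5}}
  π1 = {{0,2,4},{1},{3,5}}
  π2 = {{0,2},{1},{3,5},{4}}
stable after 3 split(s): 4 block(s)
class of 0: {0,2}; class of 1: {1}

Answer: NOT BISIMILAR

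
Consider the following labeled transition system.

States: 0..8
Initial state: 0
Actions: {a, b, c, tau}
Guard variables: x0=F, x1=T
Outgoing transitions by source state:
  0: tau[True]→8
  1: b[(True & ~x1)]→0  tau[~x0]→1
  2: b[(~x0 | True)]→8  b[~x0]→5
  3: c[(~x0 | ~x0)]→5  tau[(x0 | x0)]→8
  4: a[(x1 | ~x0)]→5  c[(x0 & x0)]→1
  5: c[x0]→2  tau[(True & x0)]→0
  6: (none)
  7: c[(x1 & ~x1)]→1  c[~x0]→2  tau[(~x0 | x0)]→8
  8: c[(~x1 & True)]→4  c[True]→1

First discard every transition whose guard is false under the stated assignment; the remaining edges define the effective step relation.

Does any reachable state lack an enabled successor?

Answer: DEADLOCK-FREE

Trace:
R = {0,1,8}
  0: tau→8  [deg 1]
  1: tau→1  [deg 1]
  8: c→1  [deg 1]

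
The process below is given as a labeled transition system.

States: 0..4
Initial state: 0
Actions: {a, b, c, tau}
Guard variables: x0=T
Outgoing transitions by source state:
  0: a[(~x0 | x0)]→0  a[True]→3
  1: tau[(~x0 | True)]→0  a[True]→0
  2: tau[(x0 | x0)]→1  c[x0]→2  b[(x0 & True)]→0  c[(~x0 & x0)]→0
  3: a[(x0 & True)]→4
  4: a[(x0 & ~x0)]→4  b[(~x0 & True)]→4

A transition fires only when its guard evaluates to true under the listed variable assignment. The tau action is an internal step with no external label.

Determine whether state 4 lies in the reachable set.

Answer: REACHABLE

Trace:
8 transition(s) survive guard evaluation.
depth 0: {0}
depth 1: {3}  cumulative {0,3}
depth 2: {4}  cumulative {0,3,4}
Reach set: {0,3,4}
Path to 4: a·a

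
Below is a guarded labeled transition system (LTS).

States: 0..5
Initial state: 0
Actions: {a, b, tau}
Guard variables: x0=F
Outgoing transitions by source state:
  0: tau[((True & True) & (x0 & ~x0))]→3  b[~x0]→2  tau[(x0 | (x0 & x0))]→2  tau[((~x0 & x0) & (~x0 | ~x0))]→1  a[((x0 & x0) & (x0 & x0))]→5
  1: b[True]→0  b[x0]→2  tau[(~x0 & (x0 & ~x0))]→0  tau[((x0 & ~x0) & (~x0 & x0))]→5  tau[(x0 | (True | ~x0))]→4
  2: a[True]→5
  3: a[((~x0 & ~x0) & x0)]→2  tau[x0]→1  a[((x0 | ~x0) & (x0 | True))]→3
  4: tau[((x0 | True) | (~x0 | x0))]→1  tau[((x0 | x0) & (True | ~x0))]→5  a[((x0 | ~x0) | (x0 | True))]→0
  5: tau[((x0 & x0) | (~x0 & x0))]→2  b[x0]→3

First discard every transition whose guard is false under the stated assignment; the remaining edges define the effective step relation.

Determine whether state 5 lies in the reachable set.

Answer: REACHABLE

Analysis:
Guard filter leaves 7 enabled edge(s).
depth 0: {0}
depth 1: {2}  total {0,2}
depth 2: {5}  total {0,2,5}
Reachable = {0,2,5}
trace reaching 5: b·a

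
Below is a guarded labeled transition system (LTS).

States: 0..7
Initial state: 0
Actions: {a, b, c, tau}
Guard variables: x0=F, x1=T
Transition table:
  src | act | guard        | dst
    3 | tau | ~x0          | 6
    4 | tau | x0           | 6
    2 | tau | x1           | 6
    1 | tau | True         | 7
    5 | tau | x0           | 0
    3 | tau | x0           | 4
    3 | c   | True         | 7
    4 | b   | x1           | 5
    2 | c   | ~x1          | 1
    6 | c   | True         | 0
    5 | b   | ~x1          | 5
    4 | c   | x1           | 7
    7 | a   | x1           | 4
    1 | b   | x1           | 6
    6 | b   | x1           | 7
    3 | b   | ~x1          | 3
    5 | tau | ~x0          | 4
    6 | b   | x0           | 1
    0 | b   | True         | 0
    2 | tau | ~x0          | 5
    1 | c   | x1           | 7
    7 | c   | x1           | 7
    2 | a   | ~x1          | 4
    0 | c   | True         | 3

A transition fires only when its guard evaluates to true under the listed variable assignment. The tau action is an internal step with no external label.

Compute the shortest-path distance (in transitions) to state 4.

Answer: 3

Analysis:
Breadth-first toward 4:
  L0 = {0}
  L1 = {3}
  L2 = {6,7}
  L3 = {4}
first hit 4 at d=3 via c·c·a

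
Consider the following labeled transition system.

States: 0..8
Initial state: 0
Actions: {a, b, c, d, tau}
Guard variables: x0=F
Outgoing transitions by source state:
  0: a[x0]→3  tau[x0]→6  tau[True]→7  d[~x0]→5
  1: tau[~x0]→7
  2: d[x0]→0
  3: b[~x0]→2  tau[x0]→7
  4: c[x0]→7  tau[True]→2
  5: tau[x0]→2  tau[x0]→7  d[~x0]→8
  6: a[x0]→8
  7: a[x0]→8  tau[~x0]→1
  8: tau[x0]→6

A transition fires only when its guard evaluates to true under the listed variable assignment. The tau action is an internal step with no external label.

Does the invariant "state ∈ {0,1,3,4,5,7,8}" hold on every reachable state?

Answer: INVARIANT HOLDS

Trace:
Allowed set {0,1,3,4,5,7,8}
Reach set: {0,1,5,7,8}
  0: ✓
  1: ✓
  5: ✓
  7: ✓
  8: ✓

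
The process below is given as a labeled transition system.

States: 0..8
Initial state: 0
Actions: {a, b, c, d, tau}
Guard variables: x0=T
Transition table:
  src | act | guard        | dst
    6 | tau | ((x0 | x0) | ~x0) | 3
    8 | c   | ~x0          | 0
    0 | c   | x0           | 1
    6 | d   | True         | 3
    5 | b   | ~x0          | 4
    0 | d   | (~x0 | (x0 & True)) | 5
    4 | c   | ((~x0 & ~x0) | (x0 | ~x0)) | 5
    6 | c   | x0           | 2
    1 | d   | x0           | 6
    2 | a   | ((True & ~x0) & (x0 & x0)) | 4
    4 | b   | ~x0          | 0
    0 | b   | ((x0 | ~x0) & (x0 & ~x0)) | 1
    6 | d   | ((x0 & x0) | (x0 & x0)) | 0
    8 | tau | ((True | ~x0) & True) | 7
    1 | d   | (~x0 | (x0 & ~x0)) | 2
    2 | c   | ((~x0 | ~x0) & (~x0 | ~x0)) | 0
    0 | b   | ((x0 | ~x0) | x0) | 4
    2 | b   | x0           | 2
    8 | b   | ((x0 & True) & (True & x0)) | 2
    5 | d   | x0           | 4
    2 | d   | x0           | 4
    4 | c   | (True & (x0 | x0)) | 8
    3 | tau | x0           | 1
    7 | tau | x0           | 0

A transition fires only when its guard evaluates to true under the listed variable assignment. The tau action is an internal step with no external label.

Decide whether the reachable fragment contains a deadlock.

Answer: DEADLOCK-FREE

Working:
R = {0,1,2,3,4,5,6,7,8}
  0: b→4  c→1  d→5  [3 out]
  1: d→6  [1 out]
  2: b→2  d→4  [2 out]
  3: tau→1  [1 out]
  4: c→5  c→8  [2 out]
  5: d→4  [1 out]
  6: c→2  d→0  d→3  tau→3  [4 out]
  7: tau→0  [1 out]
  8: b→2  tau→7  [2 out]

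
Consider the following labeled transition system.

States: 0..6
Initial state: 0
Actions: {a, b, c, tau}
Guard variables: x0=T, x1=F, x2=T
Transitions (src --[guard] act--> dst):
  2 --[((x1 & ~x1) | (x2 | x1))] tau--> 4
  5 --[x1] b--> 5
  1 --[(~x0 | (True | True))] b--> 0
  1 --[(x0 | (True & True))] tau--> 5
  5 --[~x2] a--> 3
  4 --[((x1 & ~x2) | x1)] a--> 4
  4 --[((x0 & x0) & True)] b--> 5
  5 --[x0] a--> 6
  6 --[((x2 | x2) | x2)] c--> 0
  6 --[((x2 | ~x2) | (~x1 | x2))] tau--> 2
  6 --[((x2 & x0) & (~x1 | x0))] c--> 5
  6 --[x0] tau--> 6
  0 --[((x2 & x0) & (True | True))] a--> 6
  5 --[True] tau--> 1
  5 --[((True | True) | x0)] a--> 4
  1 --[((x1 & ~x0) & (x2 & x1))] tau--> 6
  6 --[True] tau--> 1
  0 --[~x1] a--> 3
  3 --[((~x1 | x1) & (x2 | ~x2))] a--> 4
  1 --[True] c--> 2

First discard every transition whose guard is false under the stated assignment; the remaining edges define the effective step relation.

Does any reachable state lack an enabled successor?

Answer: DEADLOCK-FREE

Working:
R = {0,1,2,3,4,5,6}
  0: a→3  a→6  [2 out]
  1: b→0  c→2  tau→5  [3 out]
  2: tau→4  [1 out]
  3: a→4  [1 out]
  4: b→5  [1 out]
  5: a→4  a→6  tau→1  [3 out]
  6: c→0  c→5  tau→1  tau→2  tau→6  [5 out]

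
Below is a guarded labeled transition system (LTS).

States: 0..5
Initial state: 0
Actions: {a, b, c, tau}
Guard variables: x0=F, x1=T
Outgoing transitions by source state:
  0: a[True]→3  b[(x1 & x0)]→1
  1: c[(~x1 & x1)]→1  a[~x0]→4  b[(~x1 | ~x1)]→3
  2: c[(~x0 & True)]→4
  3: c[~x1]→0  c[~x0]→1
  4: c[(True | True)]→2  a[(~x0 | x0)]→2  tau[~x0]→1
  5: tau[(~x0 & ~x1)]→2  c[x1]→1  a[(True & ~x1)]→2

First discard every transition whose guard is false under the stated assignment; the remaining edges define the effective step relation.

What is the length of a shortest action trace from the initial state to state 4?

Answer: 3

Trace:
Layered search for 4:
  L0 = {0}
  L1 = {3}
  L2 = {1}
  L3 = {4}
4 enters at depth 3; path a·c·a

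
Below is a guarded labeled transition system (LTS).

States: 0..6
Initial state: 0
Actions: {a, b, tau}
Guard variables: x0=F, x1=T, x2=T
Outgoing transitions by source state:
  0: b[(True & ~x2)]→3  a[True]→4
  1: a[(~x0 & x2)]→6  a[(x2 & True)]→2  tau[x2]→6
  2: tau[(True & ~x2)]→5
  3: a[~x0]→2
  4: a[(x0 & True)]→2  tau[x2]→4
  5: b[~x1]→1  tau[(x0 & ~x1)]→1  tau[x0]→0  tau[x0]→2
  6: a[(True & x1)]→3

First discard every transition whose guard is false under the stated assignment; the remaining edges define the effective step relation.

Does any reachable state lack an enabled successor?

Reachable = {0,4}
  0: a→4  [deg 1]
  4: tau→4  [deg 1]

Answer: DEADLOCK-FREE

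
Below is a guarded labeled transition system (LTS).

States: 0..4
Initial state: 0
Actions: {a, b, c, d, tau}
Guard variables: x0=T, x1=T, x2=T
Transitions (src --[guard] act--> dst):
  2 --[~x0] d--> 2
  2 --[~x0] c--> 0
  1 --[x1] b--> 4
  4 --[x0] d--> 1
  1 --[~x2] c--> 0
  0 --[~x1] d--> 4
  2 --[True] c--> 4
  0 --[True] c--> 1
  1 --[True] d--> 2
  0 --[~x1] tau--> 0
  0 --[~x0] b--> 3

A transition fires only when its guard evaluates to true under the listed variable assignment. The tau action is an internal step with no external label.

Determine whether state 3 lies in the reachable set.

Answer: UNREACHABLE

Analysis:
After dropping false guards: 5 live edges.
Layer 0: {0}
Layer 1: {1}  now seen {0,1}
Layer 2: {2,4}  now seen {0,1,2,4}
R = {0,1,2,4}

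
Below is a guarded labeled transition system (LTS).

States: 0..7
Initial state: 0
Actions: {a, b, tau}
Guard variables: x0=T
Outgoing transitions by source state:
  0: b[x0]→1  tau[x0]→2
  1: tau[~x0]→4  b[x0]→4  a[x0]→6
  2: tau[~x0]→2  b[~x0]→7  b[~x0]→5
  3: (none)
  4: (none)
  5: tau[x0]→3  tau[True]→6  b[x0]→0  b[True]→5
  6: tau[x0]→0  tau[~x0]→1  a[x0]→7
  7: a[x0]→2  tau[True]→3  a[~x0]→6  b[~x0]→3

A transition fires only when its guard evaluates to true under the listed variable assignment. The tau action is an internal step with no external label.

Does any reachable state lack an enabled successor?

Answer: DEADLOCK at state 2

Working:
Reach set: {0,1,2,3,4,6,7}
  0: b→1  tau→2  [deg 2]
  1: a→6  b→4  [deg 2]
  2: ∅  [STUCK]
  3: ∅  [STUCK]
  4: ∅  [STUCK]
  6: a→7  tau→0  [deg 2]
  7: a→2  tau→3  [deg 2]
trace reaching 2: tau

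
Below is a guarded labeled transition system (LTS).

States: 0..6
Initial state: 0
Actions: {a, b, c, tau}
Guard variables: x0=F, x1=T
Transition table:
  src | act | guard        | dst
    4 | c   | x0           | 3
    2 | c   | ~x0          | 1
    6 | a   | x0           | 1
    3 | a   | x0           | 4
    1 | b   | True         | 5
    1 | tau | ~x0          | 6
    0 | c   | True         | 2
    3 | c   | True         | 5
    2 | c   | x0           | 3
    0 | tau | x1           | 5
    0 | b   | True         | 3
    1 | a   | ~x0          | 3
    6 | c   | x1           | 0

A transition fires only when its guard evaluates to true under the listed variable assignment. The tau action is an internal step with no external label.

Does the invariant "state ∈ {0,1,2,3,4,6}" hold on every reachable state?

Answer: INVARIANT VIOLATED at state 5

Working:
Allowed set {0,1,2,3,4,6}
Reach set: {0,1,2,3,5,6}
  0: ✓
  1: ✓
  2: ✓
  3: ✓
  5: outside
  6: ✓
witness against invariant: tau → 5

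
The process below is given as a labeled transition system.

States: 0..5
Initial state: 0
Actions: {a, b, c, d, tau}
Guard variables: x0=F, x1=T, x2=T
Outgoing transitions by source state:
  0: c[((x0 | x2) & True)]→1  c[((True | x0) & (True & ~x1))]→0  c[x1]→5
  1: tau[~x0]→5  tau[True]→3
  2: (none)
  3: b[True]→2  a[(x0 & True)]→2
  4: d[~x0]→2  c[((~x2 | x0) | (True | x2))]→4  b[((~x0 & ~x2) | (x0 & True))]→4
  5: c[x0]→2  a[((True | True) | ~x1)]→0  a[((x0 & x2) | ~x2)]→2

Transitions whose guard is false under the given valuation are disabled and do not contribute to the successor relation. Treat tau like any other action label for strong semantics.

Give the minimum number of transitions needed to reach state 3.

Answer: 2

Analysis:
BFS to 3:
  Layer 0: {0}
  Layer 1: {1,5}
  Layer 2: {3}
3 enters at depth 2; path c·tau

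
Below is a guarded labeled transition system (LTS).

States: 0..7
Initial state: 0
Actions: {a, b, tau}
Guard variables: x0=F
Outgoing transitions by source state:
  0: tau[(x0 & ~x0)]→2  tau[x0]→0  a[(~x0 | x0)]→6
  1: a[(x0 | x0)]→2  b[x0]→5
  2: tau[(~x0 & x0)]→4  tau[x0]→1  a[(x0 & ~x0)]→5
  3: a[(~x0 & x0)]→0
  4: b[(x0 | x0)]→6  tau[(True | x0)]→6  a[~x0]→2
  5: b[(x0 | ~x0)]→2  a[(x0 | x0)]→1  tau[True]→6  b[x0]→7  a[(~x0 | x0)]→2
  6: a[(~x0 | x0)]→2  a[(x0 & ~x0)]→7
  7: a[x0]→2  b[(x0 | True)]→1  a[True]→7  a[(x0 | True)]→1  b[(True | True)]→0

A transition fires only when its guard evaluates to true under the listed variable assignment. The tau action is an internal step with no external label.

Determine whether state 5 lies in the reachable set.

Guard filter leaves 11 enabled edge(s).
L0 = {0}
L1 = {6}  now seen {0,6}
L2 = {2}  now seen {0,2,6}
Reach set: {0,2,6}

Answer: UNREACHABLE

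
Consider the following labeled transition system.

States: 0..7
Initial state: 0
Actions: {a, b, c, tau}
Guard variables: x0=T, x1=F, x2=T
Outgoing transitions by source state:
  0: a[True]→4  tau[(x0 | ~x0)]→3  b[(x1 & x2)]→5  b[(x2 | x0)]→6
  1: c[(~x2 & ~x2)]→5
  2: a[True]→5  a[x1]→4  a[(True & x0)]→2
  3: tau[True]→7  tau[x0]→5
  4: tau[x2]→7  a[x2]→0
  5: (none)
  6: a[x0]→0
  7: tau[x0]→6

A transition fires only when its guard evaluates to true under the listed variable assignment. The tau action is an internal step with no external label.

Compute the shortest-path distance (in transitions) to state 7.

Layered search for 7:
  depth 0: {0}
  depth 1: {3,4,6}
  depth 2: {5,7}
depth(7)=2, e.g. a·tau

Answer: 2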